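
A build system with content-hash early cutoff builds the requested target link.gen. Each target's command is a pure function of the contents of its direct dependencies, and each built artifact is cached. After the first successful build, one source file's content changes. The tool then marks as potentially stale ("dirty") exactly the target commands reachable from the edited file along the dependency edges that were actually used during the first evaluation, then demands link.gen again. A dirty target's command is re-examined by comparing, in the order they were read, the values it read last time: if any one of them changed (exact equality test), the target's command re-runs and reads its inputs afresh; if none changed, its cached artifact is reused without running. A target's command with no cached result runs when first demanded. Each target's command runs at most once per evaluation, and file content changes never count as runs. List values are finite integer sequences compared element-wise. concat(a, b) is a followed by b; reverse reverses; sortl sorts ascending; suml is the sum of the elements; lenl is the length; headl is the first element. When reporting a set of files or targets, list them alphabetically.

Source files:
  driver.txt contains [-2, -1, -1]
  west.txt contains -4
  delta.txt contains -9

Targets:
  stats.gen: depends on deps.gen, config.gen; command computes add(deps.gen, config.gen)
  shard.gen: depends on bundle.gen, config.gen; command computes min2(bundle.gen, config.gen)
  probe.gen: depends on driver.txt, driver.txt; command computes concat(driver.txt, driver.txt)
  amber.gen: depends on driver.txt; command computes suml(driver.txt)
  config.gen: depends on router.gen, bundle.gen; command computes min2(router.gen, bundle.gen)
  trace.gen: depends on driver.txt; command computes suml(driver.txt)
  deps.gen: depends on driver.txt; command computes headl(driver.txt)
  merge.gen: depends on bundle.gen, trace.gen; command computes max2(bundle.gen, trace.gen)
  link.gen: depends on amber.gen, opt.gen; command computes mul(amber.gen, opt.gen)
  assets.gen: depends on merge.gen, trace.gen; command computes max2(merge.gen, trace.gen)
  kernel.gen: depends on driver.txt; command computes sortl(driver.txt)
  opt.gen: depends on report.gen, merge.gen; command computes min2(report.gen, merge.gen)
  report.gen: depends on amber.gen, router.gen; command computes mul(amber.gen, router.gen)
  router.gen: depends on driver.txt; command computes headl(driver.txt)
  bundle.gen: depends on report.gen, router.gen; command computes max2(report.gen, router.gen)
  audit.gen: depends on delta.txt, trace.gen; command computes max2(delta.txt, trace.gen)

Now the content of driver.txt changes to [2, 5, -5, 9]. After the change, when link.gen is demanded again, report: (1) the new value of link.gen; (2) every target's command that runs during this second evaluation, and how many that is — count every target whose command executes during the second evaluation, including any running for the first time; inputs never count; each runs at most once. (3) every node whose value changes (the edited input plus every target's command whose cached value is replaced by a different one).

New value of link.gen: 242.
Target commands that run: amber.gen, bundle.gen, link.gen, merge.gen, opt.gen, report.gen, router.gen, trace.gen — 8 in total.
Values that change: amber.gen, bundle.gen, driver.txt, link.gen, merge.gen, opt.gen, report.gen, router.gen, trace.gen.

First evaluation (everything demanded from the output):
  amber.gen = suml([-2, -1, -1]) = -4
  router.gen = headl([-2, -1, -1]) = -2
  report.gen = mul(-4, -2) = 8
  bundle.gen = max2(8, -2) = 8
  trace.gen = suml([-2, -1, -1]) = -4
  merge.gen = max2(8, -4) = 8
  opt.gen = min2(8, 8) = 8
  link.gen = mul(-4, 8) = -32

Propagation after the edit:
  amber.gen: runs — driver.txt [-2, -1, -1]->[2, 5, -5, 9]; result 11.
  router.gen: runs — driver.txt [-2, -1, -1]->[2, 5, -5, 9]; result 2.
  report.gen: runs — amber.gen -4->11; router.gen -2->2; result 22.
  bundle.gen: runs — report.gen 8->22; router.gen -2->2; result 22.
  trace.gen: runs — driver.txt [-2, -1, -1]->[2, 5, -5, 9]; result 11.
  merge.gen: runs — bundle.gen 8->22; trace.gen -4->11; result 22.
  opt.gen: runs — report.gen 8->22; merge.gen 8->22; result 22.
  link.gen: runs — amber.gen -4->11; opt.gen 8->22; result 242.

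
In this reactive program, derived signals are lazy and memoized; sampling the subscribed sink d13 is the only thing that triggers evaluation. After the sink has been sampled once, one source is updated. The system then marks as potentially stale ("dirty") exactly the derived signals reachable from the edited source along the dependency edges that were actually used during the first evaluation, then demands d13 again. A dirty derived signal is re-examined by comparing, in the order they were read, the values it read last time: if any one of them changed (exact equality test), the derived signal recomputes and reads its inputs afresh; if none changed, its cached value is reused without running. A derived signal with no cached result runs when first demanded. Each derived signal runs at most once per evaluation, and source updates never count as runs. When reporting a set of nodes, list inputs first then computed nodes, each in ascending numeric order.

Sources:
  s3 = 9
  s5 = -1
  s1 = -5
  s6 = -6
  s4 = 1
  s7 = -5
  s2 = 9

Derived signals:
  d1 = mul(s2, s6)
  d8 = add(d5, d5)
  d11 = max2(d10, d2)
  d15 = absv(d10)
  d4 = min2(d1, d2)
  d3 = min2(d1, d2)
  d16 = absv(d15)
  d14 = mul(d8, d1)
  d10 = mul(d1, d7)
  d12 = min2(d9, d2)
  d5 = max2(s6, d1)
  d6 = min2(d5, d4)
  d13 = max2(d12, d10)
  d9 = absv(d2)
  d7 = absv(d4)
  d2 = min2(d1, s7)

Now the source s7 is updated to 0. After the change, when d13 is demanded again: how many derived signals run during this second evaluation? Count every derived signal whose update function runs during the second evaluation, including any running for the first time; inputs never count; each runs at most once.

1 derived signals run: d2.
Note the absorption at d2: it re-runs yet its value is the same, leaving the output's value untouched.

First demand of the output computes:
  d1 = mul(9, -6) = -54
  d2 = min2(-54, -5) = -54
  d4 = min2(-54, -54) = -54
  d7 = absv(-54) = 54
  d9 = absv(-54) = 54
  d10 = mul(-54, 54) = -2916
  d12 = min2(54, -54) = -54
  d13 = max2(-54, -2916) = -54

After the edit, cleaning proceeds:
  d2: a read changed (s7 -5->0) — executes, giving -54 — identical to its old value.
  d4: dirty, but its reads are unchanged (d1 unchanged, d2 unchanged); cached -54 stands.
  d7: dirty, but its reads are unchanged (d4 unchanged); cached 54 stands.
  d9: dirty, but its reads are unchanged (d2 unchanged); cached 54 stands.
  d10: dirty, but its reads are unchanged (d1 unchanged, d7 unchanged); cached -2916 stands.
  d12: dirty, but its reads are unchanged (d9 unchanged, d2 unchanged); cached -54 stands.
  d13: dirty, but its reads are unchanged (d12 unchanged, d10 unchanged); cached -54 stands.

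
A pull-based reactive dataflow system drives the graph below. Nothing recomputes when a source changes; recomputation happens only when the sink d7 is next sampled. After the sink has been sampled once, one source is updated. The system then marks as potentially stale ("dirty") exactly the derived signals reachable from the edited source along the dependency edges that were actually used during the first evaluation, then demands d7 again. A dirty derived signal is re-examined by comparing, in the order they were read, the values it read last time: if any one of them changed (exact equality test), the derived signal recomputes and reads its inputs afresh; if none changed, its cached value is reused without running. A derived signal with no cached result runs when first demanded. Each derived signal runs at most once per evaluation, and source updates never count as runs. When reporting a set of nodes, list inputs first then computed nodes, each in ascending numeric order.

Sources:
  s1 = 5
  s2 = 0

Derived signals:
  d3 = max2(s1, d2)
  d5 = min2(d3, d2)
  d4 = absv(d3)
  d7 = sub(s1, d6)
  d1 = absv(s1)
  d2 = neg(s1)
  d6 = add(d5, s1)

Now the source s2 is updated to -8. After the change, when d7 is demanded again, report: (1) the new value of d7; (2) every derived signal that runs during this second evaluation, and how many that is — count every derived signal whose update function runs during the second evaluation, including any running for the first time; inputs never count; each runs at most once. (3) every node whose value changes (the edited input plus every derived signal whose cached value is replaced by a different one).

New value of d7: 5.
Derived signals that run: none — 0 in total.
Values that change: s2.
Key observation: s2 is never demanded by the output, so the edit triggers no recomputation at all.

First evaluation (everything demanded from the output):
  d2 = neg(5) = -5
  d3 = max2(5, -5) = 5
  d5 = min2(5, -5) = -5
  d6 = add(-5, 5) = 0
  d7 = sub(5, 0) = 5

Propagation after the edit:
  s2 feeds no computation that the output demands — nothing is marked dirty and nothing runs.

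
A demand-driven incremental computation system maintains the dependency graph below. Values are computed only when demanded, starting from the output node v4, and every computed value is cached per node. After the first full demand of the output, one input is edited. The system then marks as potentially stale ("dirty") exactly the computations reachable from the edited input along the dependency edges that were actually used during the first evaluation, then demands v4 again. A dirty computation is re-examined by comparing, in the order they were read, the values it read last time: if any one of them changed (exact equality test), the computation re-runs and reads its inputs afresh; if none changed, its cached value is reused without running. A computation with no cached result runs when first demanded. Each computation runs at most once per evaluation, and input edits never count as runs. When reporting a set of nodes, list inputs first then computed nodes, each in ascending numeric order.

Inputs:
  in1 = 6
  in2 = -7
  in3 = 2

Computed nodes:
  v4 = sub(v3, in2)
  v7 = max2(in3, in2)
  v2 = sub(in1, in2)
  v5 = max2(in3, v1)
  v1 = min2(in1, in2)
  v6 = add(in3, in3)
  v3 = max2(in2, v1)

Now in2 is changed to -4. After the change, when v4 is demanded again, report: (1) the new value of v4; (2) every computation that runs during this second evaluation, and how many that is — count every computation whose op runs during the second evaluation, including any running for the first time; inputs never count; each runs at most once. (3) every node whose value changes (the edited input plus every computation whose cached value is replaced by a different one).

New value of v4: 0.
Computations that run: v1, v3, v4 — 3 in total.
Values that change: in2, v1, v3.

First evaluation (everything demanded from the output):
  v1 = min2(6, -7) = -7
  v3 = max2(-7, -7) = -7
  v4 = sub(-7, -7) = 0

Propagation after the edit:
  v1: runs — in2 -7->-4; result -4.
  v3: runs — in2 -7->-4; v1 -7->-4; result -4.
  v4: runs — v3 -7->-4; in2 -7->-4; result 0 (same value as before).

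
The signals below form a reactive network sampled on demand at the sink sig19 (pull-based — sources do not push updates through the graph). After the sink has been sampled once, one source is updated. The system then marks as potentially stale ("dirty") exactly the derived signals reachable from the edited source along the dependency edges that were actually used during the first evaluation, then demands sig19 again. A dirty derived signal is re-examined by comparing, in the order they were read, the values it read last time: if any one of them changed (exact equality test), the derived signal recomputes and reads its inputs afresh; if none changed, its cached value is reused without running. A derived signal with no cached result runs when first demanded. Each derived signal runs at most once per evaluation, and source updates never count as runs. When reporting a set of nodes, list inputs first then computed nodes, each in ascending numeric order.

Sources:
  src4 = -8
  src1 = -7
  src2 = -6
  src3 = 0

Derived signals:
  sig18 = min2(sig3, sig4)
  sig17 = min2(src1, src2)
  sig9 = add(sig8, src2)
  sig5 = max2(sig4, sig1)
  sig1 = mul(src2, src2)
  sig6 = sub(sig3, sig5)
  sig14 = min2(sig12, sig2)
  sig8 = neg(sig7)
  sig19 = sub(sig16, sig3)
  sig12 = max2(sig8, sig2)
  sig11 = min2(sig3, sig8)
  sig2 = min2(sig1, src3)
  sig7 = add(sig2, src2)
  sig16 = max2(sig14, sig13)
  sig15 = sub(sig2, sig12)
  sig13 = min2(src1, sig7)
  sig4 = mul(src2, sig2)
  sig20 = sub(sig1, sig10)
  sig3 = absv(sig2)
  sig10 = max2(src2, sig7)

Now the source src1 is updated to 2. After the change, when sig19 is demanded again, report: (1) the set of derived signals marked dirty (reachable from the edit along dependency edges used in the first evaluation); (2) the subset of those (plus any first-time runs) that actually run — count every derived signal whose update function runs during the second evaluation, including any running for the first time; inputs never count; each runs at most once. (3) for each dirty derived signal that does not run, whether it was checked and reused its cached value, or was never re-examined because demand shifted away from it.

Initial pass — values computed on the first demand:
  sig1 = mul(-6, -6) = 36
  sig2 = min2(36, 0) = 0
  sig3 = absv(0) = 0
  sig7 = add(0, -6) = -6
  sig8 = neg(-6) = 6
  sig12 = max2(6, 0) = 6
  sig13 = min2(-7, -6) = -7
  sig14 = min2(6, 0) = 0
  sig16 = max2(0, -7) = 0
  sig19 = sub(0, 0) = 0

Second demand — change propagation:
  sig13: re-runs because src1 -7->2; new result -6.
  sig16: re-runs because sig13 -7->-6; new result 0 (unchanged).
  sig19: re-examined; everything it read last time is the same (sig16 unchanged, sig3 unchanged) — cache 0 kept, no run.

The important point: sig16 recomputes to an identical value, and the output ends up unchanged.

Dirty set: sig13, sig16, sig19.
Run set: sig13, sig16 (2 run).
Re-examined without running (cache reused): sig19.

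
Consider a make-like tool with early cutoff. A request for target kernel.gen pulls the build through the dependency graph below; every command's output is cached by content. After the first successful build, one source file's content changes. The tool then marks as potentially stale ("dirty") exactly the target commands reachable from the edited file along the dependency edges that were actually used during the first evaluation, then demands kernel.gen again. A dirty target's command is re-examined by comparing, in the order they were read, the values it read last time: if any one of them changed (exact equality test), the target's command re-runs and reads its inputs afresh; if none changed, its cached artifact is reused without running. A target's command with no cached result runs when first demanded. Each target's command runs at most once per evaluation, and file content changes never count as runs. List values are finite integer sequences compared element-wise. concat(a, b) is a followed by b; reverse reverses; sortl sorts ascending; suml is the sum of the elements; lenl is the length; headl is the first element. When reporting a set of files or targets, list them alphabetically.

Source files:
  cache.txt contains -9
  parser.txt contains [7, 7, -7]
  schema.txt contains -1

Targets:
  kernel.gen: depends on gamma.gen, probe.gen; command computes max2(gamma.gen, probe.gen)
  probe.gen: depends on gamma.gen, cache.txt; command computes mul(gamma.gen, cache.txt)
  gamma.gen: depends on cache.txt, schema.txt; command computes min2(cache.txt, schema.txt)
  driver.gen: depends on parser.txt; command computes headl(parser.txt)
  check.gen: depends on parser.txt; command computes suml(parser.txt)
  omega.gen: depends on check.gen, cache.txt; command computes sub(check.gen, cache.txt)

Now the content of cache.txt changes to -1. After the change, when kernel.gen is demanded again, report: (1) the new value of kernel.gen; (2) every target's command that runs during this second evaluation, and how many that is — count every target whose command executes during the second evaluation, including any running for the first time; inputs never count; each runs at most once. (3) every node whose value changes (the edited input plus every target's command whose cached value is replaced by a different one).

First demand of the output computes:
  gamma.gen = min2(-9, -1) = -9
  probe.gen = mul(-9, -9) = 81
  kernel.gen = max2(-9, 81) = 81

After the edit, cleaning proceeds:
  gamma.gen: a read changed (cache.txt -9->-1) — executes, giving -1.
  probe.gen: a read changed (gamma.gen -9->-1; cache.txt -9->-1) — executes, giving 1.
  kernel.gen: a read changed (gamma.gen -9->-1; probe.gen 81->1) — executes, giving 1.

Demanding kernel.gen again yields 1.
3 target commands run: gamma.gen, kernel.gen, probe.gen.
The nodes whose values change: cache.txt, gamma.gen, kernel.gen, probe.gen.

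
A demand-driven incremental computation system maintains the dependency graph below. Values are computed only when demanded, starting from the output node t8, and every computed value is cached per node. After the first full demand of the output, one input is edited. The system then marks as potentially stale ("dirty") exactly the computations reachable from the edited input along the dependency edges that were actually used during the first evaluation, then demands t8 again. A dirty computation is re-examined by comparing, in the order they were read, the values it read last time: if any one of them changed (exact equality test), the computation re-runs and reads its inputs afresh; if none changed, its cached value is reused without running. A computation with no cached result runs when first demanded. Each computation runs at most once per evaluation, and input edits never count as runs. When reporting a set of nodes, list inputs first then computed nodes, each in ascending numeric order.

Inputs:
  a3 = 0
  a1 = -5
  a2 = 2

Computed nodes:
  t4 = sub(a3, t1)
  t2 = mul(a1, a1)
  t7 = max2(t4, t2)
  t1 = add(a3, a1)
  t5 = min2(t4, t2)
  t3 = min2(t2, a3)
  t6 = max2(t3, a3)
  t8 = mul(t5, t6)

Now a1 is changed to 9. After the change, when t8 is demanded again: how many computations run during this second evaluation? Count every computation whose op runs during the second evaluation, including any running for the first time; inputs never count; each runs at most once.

Computations that run: t1, t2, t3, t4, t5, t8 — 6 in total.
Key observation: the cutoff stops propagation at t6 — its inputs' values are unchanged, so it reuses its cache.

First evaluation (everything demanded from the output):
  t1 = add(0, -5) = -5
  t2 = mul(-5, -5) = 25
  t3 = min2(25, 0) = 0
  t4 = sub(0, -5) = 5
  t5 = min2(5, 25) = 5
  t6 = max2(0, 0) = 0
  t8 = mul(5, 0) = 0

Propagation after the edit:
  t1: runs — a1 -5->9; result 9.
  t2: runs — a1 -5->9; a1 -5->9; result 81.
  t3: runs — t2 25->81; result 0 (same value as before).
  t4: runs — t1 -5->9; result -9.
  t5: runs — t4 5->-9; t2 25->81; result -9.
  t6: checked — values it read are unchanged (t3 unchanged, a3 unchanged); reused cached 0 without running.
  t8: runs — t5 5->-9; result 0 (same value as before).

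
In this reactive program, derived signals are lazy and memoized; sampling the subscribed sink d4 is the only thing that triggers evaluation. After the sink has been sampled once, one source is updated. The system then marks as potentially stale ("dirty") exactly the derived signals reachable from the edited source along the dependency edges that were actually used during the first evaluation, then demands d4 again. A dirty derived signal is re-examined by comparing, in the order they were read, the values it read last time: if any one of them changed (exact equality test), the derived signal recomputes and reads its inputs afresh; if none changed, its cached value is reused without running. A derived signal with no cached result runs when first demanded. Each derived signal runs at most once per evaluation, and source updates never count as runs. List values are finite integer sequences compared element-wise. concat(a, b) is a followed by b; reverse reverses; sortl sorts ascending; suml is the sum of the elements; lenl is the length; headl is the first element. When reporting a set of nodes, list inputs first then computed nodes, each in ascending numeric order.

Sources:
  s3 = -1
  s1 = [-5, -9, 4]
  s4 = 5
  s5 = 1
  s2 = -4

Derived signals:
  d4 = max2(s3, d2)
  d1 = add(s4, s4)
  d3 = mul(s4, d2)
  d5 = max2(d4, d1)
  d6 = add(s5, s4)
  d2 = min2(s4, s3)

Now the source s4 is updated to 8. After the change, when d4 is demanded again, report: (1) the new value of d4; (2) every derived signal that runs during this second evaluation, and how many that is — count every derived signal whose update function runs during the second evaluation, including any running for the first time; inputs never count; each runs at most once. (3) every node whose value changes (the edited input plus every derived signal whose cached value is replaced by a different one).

First demand of the output computes:
  d2 = min2(5, -1) = -1
  d4 = max2(-1, -1) = -1

After the edit, cleaning proceeds:
  d2: a read changed (s4 5->8) — executes, giving -1 — identical to its old value.
  d4: dirty, but its reads are unchanged (s3 unchanged, d2 unchanged); cached -1 stands.

Note the absorption at d2: it re-runs yet its value is the same, leaving the output's value untouched.

Demanding d4 again yields -1.
1 derived signals run: d2.
The nodes whose values change: s4.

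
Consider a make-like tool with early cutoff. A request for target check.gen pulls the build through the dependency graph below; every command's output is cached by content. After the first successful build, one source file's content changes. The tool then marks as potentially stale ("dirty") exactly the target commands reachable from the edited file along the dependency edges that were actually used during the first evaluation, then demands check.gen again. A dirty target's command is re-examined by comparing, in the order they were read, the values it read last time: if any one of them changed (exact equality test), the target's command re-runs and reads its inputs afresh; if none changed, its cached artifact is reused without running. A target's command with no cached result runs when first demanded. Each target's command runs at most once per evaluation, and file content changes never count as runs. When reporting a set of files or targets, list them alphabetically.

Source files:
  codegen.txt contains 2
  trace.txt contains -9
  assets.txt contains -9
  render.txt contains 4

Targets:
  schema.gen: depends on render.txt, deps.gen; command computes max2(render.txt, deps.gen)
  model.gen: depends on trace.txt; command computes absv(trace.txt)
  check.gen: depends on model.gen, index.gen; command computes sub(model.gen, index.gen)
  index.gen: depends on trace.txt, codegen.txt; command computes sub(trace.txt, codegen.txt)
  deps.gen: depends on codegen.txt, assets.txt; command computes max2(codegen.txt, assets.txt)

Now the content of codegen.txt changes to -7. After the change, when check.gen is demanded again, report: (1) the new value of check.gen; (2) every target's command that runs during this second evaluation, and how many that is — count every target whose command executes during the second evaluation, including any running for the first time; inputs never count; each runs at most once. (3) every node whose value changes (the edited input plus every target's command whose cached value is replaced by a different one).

Demanding check.gen again yields 11.
2 target commands run: check.gen, index.gen.
The nodes whose values change: check.gen, codegen.txt, index.gen.

First demand of the output computes:
  index.gen = sub(-9, 2) = -11
  model.gen = absv(-9) = 9
  check.gen = sub(9, -11) = 20

After the edit, cleaning proceeds:
  index.gen: a read changed (codegen.txt 2->-7) — executes, giving -2.
  check.gen: a read changed (index.gen -11->-2) — executes, giving 11.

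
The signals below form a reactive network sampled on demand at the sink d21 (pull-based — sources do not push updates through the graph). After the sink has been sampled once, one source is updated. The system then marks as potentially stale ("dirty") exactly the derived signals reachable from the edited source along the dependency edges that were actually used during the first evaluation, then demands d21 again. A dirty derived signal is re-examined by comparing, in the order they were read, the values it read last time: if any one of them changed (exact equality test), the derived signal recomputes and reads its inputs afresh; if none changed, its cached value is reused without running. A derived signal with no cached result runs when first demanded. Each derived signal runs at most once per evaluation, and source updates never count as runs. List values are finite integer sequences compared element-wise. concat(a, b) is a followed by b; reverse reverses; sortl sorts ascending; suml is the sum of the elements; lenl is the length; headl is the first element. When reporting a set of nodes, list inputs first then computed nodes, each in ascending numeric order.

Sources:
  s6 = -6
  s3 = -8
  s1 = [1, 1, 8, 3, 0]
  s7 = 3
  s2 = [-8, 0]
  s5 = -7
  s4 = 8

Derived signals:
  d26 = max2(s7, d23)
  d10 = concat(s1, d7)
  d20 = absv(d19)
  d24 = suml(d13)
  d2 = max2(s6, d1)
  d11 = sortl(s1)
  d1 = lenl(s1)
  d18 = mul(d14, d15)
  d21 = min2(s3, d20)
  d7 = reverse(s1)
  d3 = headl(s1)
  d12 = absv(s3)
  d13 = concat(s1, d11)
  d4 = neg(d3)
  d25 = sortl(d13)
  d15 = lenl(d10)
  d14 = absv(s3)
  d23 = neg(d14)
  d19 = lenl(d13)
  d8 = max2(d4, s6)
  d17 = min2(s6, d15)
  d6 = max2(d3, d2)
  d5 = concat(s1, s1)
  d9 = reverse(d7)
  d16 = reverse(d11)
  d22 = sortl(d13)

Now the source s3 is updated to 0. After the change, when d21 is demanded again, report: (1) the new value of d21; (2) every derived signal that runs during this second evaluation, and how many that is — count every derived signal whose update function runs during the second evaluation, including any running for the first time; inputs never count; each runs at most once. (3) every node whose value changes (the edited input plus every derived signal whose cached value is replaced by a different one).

Initial pass — values computed on the first demand:
  d11 = sortl([1, 1, 8, 3, 0]) = [0, 1, 1, 3, 8]
  d13 = concat([1, 1, 8, 3, 0], [0, 1, 1, 3, 8]) = [1, 1, 8, 3, 0, 0, 1, 1, 3, 8]
  d19 = lenl([1, 1, 8, 3, 0, 0, 1, 1, 3, 8]) = 10
  d20 = absv(10) = 10
  d21 = min2(-8, 10) = -8

Second demand — change propagation:
  d21: re-runs because s3 -8->0; new result 0.

d21 now evaluates to 0.
Run set: d21 (1 run).
Changed values: s3, d21.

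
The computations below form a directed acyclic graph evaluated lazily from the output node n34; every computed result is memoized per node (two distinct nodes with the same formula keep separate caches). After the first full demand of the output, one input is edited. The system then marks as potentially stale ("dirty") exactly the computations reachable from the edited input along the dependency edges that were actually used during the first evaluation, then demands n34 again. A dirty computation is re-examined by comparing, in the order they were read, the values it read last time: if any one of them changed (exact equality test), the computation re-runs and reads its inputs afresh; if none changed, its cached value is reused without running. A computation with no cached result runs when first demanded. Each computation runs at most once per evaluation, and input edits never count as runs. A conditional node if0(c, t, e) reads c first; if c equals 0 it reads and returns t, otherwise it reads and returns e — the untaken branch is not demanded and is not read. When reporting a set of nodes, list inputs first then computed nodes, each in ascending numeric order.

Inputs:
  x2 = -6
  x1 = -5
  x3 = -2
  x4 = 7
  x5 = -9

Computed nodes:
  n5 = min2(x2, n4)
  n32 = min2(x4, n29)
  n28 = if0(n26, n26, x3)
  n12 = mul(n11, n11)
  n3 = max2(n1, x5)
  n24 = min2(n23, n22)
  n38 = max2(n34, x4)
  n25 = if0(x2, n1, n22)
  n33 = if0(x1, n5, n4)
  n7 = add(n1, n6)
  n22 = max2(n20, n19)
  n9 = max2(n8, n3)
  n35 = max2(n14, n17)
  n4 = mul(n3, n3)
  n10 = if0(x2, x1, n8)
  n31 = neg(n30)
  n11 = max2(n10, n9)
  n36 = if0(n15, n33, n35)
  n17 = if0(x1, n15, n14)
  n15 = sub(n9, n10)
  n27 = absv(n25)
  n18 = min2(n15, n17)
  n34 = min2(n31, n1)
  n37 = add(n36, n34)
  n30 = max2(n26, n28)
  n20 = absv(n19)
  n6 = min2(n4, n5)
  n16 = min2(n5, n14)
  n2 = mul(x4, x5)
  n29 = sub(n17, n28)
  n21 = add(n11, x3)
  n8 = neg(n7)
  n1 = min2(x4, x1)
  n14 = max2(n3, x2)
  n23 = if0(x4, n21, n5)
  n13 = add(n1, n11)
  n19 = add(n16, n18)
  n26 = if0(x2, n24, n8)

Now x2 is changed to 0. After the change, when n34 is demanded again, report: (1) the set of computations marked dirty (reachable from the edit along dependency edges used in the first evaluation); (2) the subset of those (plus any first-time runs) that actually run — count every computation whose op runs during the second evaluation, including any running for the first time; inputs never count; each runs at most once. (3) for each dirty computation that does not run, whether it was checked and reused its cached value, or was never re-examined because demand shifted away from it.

First demand of the output computes:
  n1 = min2(7, -5) = -5
  n3 = max2(-5, -9) = -5
  n4 = mul(-5, -5) = 25
  n5 = min2(-6, 25) = -6
  n6 = min2(25, -6) = -6
  n7 = add(-5, -6) = -11
  n8 = neg(-11) = 11
  n26 = if0(x2=-6 -> else branch n8) = 11
  n28 = if0(n26=11 -> else branch x3) = -2
  n30 = max2(11, -2) = 11
  n31 = neg(11) = -11
  n34 = min2(-11, -5) = -11

After the edit, cleaning proceeds:
  n5: a read changed (x2 -6->0) — executes, giving 0.
  n6: a read changed (n5 -6->0) — executes, giving 0.
  n7: a read changed (n6 -6->0) — executes, giving -5.
  n8: a read changed (n7 -11->-5) — executes, giving 5.
  n9: had never run; runs now, result 5.
  n10: had never run; runs now, result -5.
  n14: had never run; runs now, result 0.
  n15: had never run; runs now, result 10.
  n16: had never run; runs now, result 0.
  n17: had never run; runs now, result 0.
  n18: had never run; runs now, result 0.
  n19: had never run; runs now, result 0.
  n20: had never run; runs now, result 0.
  n22: had never run; runs now, result 0.
  n23: had never run; runs now, result 0.
  n24: had never run; runs now, result 0.
  n26: a read changed (x2 -6->0; n8 11->5) — executes, giving 0.
  n28: a read changed (n26 11->0) — executes, giving 0.
  n30: a read changed (n26 11->0; n28 -2->0) — executes, giving 0.
  n31: a read changed (n30 11->0) — executes, giving 0.
  n34: a read changed (n31 -11->0) — executes, giving -5.

Note the branch switch — n9, n10, n14, n15, n16, n17, n18, n19, n20, n22, n23, n24 had no cache and run now for the first time.

The edit dirties: n5, n6, n7, n8, n26, n28, n30, n31, n34.
21 computations run: n5, n6, n7, n8, n9, n10, n14, n15, n16, n17, n18, n19, n20, n22, n23, n24, n26, n28, n30, n31, n34.
No dirty computation escaped a run.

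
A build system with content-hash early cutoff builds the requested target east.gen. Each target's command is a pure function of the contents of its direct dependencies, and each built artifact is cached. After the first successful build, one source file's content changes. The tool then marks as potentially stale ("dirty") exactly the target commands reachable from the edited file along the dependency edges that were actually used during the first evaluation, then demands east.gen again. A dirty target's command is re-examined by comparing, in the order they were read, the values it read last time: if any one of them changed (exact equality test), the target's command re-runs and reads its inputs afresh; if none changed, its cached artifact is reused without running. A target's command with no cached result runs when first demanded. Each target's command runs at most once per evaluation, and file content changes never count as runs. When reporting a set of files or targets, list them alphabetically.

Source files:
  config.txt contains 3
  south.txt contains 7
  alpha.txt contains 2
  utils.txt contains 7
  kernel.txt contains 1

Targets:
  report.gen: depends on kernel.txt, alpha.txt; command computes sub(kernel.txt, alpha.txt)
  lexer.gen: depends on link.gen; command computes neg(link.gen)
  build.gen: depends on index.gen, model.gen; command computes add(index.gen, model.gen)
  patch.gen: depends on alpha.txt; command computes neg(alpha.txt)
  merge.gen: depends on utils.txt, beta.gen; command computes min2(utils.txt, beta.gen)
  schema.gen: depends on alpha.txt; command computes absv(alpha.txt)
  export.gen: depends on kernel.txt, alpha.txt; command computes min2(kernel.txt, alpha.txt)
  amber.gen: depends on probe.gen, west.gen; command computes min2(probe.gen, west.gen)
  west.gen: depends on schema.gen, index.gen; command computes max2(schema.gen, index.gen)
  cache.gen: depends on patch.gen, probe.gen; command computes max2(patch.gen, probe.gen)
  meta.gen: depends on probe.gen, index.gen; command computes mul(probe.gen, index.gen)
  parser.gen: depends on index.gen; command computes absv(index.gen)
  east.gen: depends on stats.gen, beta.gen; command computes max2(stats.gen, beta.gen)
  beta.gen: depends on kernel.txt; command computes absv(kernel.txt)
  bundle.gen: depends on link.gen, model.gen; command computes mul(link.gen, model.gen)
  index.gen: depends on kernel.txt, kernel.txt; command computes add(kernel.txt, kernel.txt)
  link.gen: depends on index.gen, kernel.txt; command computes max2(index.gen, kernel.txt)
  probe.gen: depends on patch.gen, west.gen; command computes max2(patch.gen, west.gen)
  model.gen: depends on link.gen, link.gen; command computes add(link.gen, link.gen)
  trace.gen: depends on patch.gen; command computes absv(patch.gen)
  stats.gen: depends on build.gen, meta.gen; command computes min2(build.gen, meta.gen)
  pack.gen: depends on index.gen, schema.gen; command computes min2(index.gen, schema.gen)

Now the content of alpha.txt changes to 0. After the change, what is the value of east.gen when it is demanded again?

First evaluation (everything demanded from the output):
  beta.gen = absv(1) = 1
  index.gen = add(1, 1) = 2
  link.gen = max2(2, 1) = 2
  model.gen = add(2, 2) = 4
  build.gen = add(2, 4) = 6
  patch.gen = neg(2) = -2
  schema.gen = absv(2) = 2
  west.gen = max2(2, 2) = 2
  probe.gen = max2(-2, 2) = 2
  meta.gen = mul(2, 2) = 4
  stats.gen = min2(6, 4) = 4
  east.gen = max2(4, 1) = 4

Propagation after the edit:
  patch.gen: runs — alpha.txt 2->0; result 0.
  schema.gen: runs — alpha.txt 2->0; result 0.
  west.gen: runs — schema.gen 2->0; result 2 (same value as before).
  probe.gen: runs — patch.gen -2->0; result 2 (same value as before).
  meta.gen: checked — values it read are unchanged (probe.gen unchanged, index.gen unchanged); reused cached 4 without running.
  stats.gen: checked — values it read are unchanged (build.gen unchanged, meta.gen unchanged); reused cached 4 without running.
  east.gen: checked — values it read are unchanged (stats.gen unchanged, beta.gen unchanged); reused cached 4 without running.

Key observation: the cutoff stops propagation at meta.gen — its inputs' values are unchanged, so it reuses its cache.

New value of east.gen: 4.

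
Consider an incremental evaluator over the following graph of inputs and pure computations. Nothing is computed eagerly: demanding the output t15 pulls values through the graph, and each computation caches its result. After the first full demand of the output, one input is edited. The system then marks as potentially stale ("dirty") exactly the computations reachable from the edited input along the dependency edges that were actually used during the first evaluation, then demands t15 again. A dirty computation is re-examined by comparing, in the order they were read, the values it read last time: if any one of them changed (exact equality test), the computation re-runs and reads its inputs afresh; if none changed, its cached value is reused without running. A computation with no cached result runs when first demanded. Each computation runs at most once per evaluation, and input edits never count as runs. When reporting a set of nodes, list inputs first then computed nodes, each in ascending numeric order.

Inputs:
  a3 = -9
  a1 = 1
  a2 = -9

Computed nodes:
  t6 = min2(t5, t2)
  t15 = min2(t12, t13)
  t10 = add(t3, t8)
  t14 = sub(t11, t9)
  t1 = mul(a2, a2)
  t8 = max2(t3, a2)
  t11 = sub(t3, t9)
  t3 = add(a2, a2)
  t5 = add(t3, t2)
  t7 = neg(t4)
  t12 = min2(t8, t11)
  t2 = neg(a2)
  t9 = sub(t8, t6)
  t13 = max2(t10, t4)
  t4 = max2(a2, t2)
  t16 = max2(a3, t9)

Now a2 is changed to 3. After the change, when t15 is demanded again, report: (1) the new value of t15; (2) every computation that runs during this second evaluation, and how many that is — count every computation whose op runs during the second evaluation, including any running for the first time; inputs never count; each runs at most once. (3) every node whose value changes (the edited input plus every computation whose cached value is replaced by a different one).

t15 now evaluates to -3.
Run set: t2, t3, t4, t5, t6, t8, t9, t10, t11, t12, t13, t15 (12 run).
Changed values: a2, t2, t3, t4, t5, t6, t8, t9, t10, t11, t12, t13, t15.

Initial pass — values computed on the first demand:
  t2 = neg(-9) = 9
  t3 = add(-9, -9) = -18
  t4 = max2(-9, 9) = 9
  t5 = add(-18, 9) = -9
  t6 = min2(-9, 9) = -9
  t8 = max2(-18, -9) = -9
  t9 = sub(-9, -9) = 0
  t10 = add(-18, -9) = -27
  t11 = sub(-18, 0) = -18
  t12 = min2(-9, -18) = -18
  t13 = max2(-27, 9) = 9
  t15 = min2(-18, 9) = -18

Second demand — change propagation:
  t2: re-runs because a2 -9->3; new result -3.
  t3: re-runs because a2 -9->3; a2 -9->3; new result 6.
  t4: re-runs because a2 -9->3; t2 9->-3; new result 3.
  t5: re-runs because t3 -18->6; t2 9->-3; new result 3.
  t6: re-runs because t5 -9->3; t2 9->-3; new result -3.
  t8: re-runs because t3 -18->6; a2 -9->3; new result 6.
  t9: re-runs because t8 -9->6; t6 -9->-3; new result 9.
  t10: re-runs because t3 -18->6; t8 -9->6; new result 12.
  t11: re-runs because t3 -18->6; t9 0->9; new result -3.
  t12: re-runs because t8 -9->6; t11 -18->-3; new result -3.
  t13: re-runs because t10 -27->12; t4 9->3; new result 12.
  t15: re-runs because t12 -18->-3; t13 9->12; new result -3.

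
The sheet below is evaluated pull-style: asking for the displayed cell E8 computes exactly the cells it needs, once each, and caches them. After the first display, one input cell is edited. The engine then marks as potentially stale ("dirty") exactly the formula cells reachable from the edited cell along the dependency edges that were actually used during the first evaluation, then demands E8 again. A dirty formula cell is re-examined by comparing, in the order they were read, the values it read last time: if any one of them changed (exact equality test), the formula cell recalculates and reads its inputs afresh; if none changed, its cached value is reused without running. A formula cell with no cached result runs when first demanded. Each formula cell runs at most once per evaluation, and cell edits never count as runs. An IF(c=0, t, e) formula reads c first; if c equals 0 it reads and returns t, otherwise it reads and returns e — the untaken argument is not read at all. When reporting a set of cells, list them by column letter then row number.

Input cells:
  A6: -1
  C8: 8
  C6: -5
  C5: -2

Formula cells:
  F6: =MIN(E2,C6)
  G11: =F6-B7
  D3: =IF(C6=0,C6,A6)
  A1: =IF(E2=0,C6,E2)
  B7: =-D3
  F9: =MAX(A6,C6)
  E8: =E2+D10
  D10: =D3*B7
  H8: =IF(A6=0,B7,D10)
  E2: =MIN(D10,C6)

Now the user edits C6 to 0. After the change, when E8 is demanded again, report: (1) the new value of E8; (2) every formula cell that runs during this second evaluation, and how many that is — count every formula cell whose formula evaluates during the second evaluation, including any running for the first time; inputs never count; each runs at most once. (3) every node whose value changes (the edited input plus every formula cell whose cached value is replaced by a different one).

Demanding E8 again yields 0.
5 formula cells run: B7, D3, D10, E2, E8.
The nodes whose values change: B7, C6, D3, D10, E2, E8.

First demand of the output computes:
  D3 = IF(C6=0: C6=-5 -> else branch A6) = -1
  B7 = -(-1) = 1
  D10 = -1 * 1 = -1
  E2 = MIN(-1, -5) = -5
  E8 = -5 + -1 = -6

After the edit, cleaning proceeds:
  D3: a read changed (C6 -5->0) — executes, giving 0.
  B7: a read changed (D3 -1->0) — executes, giving 0.
  D10: a read changed (D3 -1->0; B7 1->0) — executes, giving 0.
  E2: a read changed (D10 -1->0; C6 -5->0) — executes, giving 0.
  E8: a read changed (E2 -5->0; D10 -1->0) — executes, giving 0.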